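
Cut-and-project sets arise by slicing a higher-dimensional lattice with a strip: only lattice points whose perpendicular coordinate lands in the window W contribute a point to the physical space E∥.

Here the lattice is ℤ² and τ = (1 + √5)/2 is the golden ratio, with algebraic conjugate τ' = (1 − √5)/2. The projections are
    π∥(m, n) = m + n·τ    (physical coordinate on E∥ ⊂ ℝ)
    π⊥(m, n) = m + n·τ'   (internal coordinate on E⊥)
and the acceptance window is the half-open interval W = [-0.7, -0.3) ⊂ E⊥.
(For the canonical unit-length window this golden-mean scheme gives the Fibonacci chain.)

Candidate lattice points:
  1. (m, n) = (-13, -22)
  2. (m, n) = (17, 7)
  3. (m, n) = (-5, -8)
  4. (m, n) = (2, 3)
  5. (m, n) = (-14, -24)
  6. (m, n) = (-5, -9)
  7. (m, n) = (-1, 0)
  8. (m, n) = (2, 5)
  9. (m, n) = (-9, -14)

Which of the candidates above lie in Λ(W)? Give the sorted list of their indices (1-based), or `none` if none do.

9

τ' = (1−√5)/2 ≈ -0.618034.
#1 (-13,-22): internal coord -13 + (-22)·τ' = +0.596748; +0.596748 ∉ [-0.7, -0.3) → out
#2 (17,7): internal coord 17 + (7)·τ' = +12.673762; +12.673762 ∉ [-0.7, -0.3) → out
#3 (-5,-8): internal coord -5 + (-8)·τ' = -0.055728; -0.055728 ∉ [-0.7, -0.3) → out
#4 (2,3): internal coord 2 + (3)·τ' = +0.145898; +0.145898 ∉ [-0.7, -0.3) → out
#5 (-14,-24): internal coord -14 + (-24)·τ' = +0.832816; +0.832816 ∉ [-0.7, -0.3) → out
#6 (-5,-9): internal coord -5 + (-9)·τ' = +0.562306; +0.562306 ∉ [-0.7, -0.3) → out
#7 (-1,0): internal coord -1 + (0)·τ' = -1.000000; -1.000000 ∉ [-0.7, -0.3) → out
#8 (2,5): internal coord 2 + (5)·τ' = -1.090170; -1.090170 ∉ [-0.7, -0.3) → out
#9 (-9,-14): internal coord -9 + (-14)·τ' = -0.347524; -0.347524 ∈ [-0.7, -0.3) → IN Λ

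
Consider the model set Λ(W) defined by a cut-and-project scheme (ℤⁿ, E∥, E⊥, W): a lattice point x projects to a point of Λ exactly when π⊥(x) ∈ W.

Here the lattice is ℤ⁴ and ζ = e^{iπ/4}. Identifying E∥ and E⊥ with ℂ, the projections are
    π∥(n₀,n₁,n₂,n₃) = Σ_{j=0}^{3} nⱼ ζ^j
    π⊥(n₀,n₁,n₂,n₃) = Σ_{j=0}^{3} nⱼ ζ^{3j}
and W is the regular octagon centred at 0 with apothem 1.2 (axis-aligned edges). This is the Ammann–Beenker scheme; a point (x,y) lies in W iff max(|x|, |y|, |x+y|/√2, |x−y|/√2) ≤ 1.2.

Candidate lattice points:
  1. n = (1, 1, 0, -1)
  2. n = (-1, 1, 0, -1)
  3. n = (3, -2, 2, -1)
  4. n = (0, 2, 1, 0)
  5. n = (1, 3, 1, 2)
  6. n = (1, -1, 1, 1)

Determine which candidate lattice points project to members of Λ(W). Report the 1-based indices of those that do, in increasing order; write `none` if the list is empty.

1

π⊥(n) = n₀ + n₁ζ³ + n₂ζ⁶ + n₃ζ⁹ where ζ = e^{iπ/4}.
#1 (1, 1, 0, -1): internal (-0.41421, 0.00000); octagon support 0.41421 vs apothem 1.2 → ∈ W
#2 (-1, 1, 0, -1): internal (-2.41421, 0.00000); octagon support 2.41421 vs apothem 1.2 → ∉ W
#3 (3, -2, 2, -1): internal (3.70711, -4.12132); octagon support 5.53553 vs apothem 1.2 → ∉ W
#4 (0, 2, 1, 0): internal (-1.41421, 0.41421); octagon support 1.41421 vs apothem 1.2 → ∉ W
#5 (1, 3, 1, 2): internal (0.29289, 2.53553); octagon support 2.53553 vs apothem 1.2 → ∉ W
#6 (1, -1, 1, 1): internal (2.41421, -1.00000); octagon support 2.41421 vs apothem 1.2 → ∉ W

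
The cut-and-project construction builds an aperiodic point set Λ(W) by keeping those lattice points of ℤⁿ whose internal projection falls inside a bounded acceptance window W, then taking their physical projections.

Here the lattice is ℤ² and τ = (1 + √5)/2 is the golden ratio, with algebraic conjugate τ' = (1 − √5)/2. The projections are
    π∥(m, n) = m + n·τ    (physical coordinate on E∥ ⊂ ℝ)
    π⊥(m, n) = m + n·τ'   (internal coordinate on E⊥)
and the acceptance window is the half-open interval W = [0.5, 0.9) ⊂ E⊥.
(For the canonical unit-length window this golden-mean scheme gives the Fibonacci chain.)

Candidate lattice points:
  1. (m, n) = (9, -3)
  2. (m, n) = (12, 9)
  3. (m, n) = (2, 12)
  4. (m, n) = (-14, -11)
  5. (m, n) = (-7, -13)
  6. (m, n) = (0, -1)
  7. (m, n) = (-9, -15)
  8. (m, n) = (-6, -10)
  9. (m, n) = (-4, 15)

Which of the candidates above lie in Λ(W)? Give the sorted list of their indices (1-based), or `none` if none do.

Numerically τ ≈ 1.61803 and τ' = −1/τ ≈ -0.61803.
candidate 1: (m,n)=(9,-3) → π∥ = 9-3·τ ≈ 4.14590, π⊥ = 9-3·τ' ≈ 10.85410 ∉ [0.5, 0.9) ⇒ out
candidate 2: (m,n)=(12,9) → π∥ = 12+9·τ ≈ 26.56231, π⊥ = 12+9·τ' ≈ 6.43769 ∉ [0.5, 0.9) ⇒ out
candidate 3: (m,n)=(2,12) → π∥ = 2+12·τ ≈ 21.41641, π⊥ = 2+12·τ' ≈ -5.41641 ∉ [0.5, 0.9) ⇒ out
candidate 4: (m,n)=(-14,-11) → π∥ = -14-11·τ ≈ -31.79837, π⊥ = -14-11·τ' ≈ -7.20163 ∉ [0.5, 0.9) ⇒ out
candidate 5: (m,n)=(-7,-13) → π∥ = -7-13·τ ≈ -28.03444, π⊥ = -7-13·τ' ≈ 1.03444 ∉ [0.5, 0.9) ⇒ out
candidate 6: (m,n)=(0,-1) → π∥ = 0-1·τ ≈ -1.61803, π⊥ = 0-1·τ' ≈ 0.61803 ∈ [0.5, 0.9) ⇒ IN Λ
candidate 7: (m,n)=(-9,-15) → π∥ = -9-15·τ ≈ -33.27051, π⊥ = -9-15·τ' ≈ 0.27051 ∉ [0.5, 0.9) ⇒ out
candidate 8: (m,n)=(-6,-10) → π∥ = -6-10·τ ≈ -22.18034, π⊥ = -6-10·τ' ≈ 0.18034 ∉ [0.5, 0.9) ⇒ out
candidate 9: (m,n)=(-4,15) → π∥ = -4+15·τ ≈ 20.27051, π⊥ = -4+15·τ' ≈ -13.27051 ∉ [0.5, 0.9) ⇒ out

6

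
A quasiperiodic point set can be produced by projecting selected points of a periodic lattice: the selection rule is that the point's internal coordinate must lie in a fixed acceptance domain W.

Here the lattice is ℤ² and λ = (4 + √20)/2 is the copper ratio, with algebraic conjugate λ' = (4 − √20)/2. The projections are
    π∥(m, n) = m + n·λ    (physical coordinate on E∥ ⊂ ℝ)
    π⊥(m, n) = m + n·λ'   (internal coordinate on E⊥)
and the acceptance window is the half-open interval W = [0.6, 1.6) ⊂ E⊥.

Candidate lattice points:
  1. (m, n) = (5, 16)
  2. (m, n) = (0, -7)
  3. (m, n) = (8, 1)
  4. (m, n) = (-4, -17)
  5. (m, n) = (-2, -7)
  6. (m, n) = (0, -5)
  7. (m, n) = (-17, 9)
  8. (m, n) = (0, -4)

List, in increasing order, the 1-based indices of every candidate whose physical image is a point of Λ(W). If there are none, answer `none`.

Numerically λ ≈ 4.23607 and λ' = −1/λ ≈ -0.23607.
#1 (5,16): internal coord 5 + (16)·λ' = +1.22291; +1.22291 ∈ [0.6, 1.6) → IN Λ
#2 (0,-7): internal coord 0 + (-7)·λ' = +1.65248; +1.65248 ∉ [0.6, 1.6) → out
#3 (8,1): internal coord 8 + (1)·λ' = +7.76393; +7.76393 ∉ [0.6, 1.6) → out
#4 (-4,-17): internal coord -4 + (-17)·λ' = +0.01316; +0.01316 ∉ [0.6, 1.6) → out
#5 (-2,-7): internal coord -2 + (-7)·λ' = -0.34752; -0.34752 ∉ [0.6, 1.6) → out
#6 (0,-5): internal coord 0 + (-5)·λ' = +1.18034; +1.18034 ∈ [0.6, 1.6) → IN Λ
#7 (-17,9): internal coord -17 + (9)·λ' = -19.12461; -19.12461 ∉ [0.6, 1.6) → out
#8 (0,-4): internal coord 0 + (-4)·λ' = +0.94427; +0.94427 ∈ [0.6, 1.6) → IN Λ

1, 6, 8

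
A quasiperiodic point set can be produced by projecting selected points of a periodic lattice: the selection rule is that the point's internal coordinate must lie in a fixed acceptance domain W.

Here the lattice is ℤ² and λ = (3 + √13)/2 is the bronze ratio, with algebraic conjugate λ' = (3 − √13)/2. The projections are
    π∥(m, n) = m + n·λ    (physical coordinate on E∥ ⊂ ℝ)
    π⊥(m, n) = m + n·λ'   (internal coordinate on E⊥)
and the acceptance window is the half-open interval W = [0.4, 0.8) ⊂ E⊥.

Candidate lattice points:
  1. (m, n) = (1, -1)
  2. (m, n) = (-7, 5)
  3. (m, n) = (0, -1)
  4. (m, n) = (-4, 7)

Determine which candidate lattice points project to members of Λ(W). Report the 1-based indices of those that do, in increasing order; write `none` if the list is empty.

λ' = (3−√13)/2 ≈ -0.30278.
[1] lift (1,-1): star map gives 1.30278; window check 0.4 ≤ 1.30278 < 0.8 is false → out
[2] lift (-7,5): star map gives -8.51388; window check 0.4 ≤ -8.51388 < 0.8 is false → out
[3] lift (0,-1): star map gives 0.30278; window check 0.4 ≤ 0.30278 < 0.8 is false → out
[4] lift (-4,7): star map gives -6.11943; window check 0.4 ≤ -6.11943 < 0.8 is false → out

none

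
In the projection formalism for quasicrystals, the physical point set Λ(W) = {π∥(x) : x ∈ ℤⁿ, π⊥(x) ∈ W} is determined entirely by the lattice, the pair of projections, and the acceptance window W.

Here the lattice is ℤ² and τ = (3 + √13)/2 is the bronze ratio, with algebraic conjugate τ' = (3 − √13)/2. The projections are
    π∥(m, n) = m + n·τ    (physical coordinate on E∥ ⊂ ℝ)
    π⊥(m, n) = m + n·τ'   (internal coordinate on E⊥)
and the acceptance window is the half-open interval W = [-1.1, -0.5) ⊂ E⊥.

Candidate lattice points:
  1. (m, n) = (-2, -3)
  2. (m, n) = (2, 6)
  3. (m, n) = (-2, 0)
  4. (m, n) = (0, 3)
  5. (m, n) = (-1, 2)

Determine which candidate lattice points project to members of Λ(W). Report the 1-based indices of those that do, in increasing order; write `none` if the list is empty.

1, 4

Compute τ' = (3−√13)/2 = -0.302776, so π⊥(m,n) = m -0.302776·n.
[1] lift (-2,-3): star map gives -1.091673; window check -1.1 ≤ -1.091673 < -0.5 is true → IN Λ
[2] lift (2,6): star map gives 0.183346; window check -1.1 ≤ 0.183346 < -0.5 is false → out
[3] lift (-2,0): star map gives -2.000000; window check -1.1 ≤ -2.000000 < -0.5 is false → out
[4] lift (0,3): star map gives -0.908327; window check -1.1 ≤ -0.908327 < -0.5 is true → IN Λ
[5] lift (-1,2): star map gives -1.605551; window check -1.1 ≤ -1.605551 < -0.5 is false → out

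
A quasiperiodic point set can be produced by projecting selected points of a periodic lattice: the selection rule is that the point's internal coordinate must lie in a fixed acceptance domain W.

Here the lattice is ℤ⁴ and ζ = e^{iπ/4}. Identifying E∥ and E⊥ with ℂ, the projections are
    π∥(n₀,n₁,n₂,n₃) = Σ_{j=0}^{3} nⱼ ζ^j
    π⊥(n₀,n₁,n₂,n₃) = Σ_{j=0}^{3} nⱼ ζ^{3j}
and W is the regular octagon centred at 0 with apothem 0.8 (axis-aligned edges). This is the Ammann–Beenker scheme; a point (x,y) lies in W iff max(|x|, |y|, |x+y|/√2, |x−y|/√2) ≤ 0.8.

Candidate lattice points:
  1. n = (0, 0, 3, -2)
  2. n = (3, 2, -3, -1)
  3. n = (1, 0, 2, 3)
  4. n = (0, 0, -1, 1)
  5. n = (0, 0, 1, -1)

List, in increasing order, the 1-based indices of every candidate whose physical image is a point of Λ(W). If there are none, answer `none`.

π⊥(n) = n₀ + n₁ζ³ + n₂ζ⁶ + n₃ζ⁹ where ζ = e^{iπ/4}.
candidate 1: n = (0, 0, 3, -2) → π⊥ ≈ (-1.4142, -4.4142); max(|x|,|y|,|x±y|/√2) = 4.4142 > 0.8 ⇒ ∉ W
candidate 2: n = (3, 2, -3, -1) → π⊥ ≈ (+0.8787, +3.7071); max(|x|,|y|,|x±y|/√2) = 3.7071 > 0.8 ⇒ ∉ W
candidate 3: n = (1, 0, 2, 3) → π⊥ ≈ (+3.1213, +0.1213); max(|x|,|y|,|x±y|/√2) = 3.1213 > 0.8 ⇒ ∉ W
candidate 4: n = (0, 0, -1, 1) → π⊥ ≈ (+0.7071, +1.7071); max(|x|,|y|,|x±y|/√2) = 1.7071 > 0.8 ⇒ ∉ W
candidate 5: n = (0, 0, 1, -1) → π⊥ ≈ (-0.7071, -1.7071); max(|x|,|y|,|x±y|/√2) = 1.7071 > 0.8 ⇒ ∉ W

none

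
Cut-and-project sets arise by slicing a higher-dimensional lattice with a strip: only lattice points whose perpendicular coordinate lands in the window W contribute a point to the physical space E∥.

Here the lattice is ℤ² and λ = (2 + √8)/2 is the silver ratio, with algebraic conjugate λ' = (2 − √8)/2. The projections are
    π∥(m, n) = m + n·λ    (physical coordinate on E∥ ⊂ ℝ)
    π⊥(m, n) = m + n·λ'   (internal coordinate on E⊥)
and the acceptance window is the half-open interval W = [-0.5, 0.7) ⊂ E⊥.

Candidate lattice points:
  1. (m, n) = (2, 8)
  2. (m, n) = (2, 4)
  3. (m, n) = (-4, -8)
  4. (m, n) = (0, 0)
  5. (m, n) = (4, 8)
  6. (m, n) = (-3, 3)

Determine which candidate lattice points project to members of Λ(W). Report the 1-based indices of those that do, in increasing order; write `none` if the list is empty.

2, 4, 5

Compute λ' = (2−√8)/2 = -0.41421, so π⊥(m,n) = m -0.41421·n.
#1 (2,8): internal coord 2 + (8)·λ' = -1.31371; -1.31371 ∉ [-0.5, 0.7) → out
#2 (2,4): internal coord 2 + (4)·λ' = +0.34315; +0.34315 ∈ [-0.5, 0.7) → IN Λ
#3 (-4,-8): internal coord -4 + (-8)·λ' = -0.68629; -0.68629 ∉ [-0.5, 0.7) → out
#4 (0,0): internal coord 0 + (0)·λ' = +0.00000; +0.00000 ∈ [-0.5, 0.7) → IN Λ
#5 (4,8): internal coord 4 + (8)·λ' = +0.68629; +0.68629 ∈ [-0.5, 0.7) → IN Λ
#6 (-3,3): internal coord -3 + (3)·λ' = -4.24264; -4.24264 ∉ [-0.5, 0.7) → out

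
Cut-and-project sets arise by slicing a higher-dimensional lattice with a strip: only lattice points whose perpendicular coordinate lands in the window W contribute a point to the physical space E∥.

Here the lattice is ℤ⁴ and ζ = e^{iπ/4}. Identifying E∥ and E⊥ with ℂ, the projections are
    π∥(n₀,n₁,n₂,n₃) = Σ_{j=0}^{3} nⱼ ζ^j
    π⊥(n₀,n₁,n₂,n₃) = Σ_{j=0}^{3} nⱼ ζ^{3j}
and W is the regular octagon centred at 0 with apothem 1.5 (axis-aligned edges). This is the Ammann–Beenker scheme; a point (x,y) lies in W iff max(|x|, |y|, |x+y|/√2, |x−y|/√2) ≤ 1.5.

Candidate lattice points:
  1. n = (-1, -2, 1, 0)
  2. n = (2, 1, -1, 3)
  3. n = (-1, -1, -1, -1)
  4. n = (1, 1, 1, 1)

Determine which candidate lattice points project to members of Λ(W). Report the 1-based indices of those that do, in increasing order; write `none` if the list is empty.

With ζ = e^{iπ/4} the internal vectors are ζ^0,ζ^3,ζ^6,ζ^9.
#1 (-1, -2, 1, 0): internal (0.414214, -2.414214); octagon support 2.414214 vs apothem 1.5 → ∉ W
#2 (2, 1, -1, 3): internal (3.414214, 3.828427); octagon support 5.121320 vs apothem 1.5 → ∉ W
#3 (-1, -1, -1, -1): internal (-1.000000, -0.414214); octagon support 1.000000 vs apothem 1.5 → ∈ W
#4 (1, 1, 1, 1): internal (1.000000, 0.414214); octagon support 1.000000 vs apothem 1.5 → ∈ W

3, 4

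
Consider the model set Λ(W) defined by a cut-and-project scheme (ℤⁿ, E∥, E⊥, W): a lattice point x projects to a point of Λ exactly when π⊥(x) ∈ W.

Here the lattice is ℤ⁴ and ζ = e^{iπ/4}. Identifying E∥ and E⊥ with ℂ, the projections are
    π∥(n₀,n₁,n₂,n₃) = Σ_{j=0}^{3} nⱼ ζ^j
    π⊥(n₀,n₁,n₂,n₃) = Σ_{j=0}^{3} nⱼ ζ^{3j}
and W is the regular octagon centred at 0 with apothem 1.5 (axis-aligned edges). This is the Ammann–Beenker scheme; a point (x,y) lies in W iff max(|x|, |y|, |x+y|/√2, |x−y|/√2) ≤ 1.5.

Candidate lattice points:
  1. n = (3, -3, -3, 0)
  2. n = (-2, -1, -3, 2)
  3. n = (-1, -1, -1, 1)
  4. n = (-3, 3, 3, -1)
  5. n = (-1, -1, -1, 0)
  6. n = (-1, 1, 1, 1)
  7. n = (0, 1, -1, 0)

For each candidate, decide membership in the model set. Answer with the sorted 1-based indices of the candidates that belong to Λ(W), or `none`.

3, 5, 6

With ζ = e^{iπ/4} the internal vectors are ζ^0,ζ^3,ζ^6,ζ^9.
#1 (3, -3, -3, 0): internal (5.12132, 0.87868); octagon support 5.12132 vs apothem 1.5 → ∉ W
#2 (-2, -1, -3, 2): internal (0.12132, 3.70711); octagon support 3.70711 vs apothem 1.5 → ∉ W
#3 (-1, -1, -1, 1): internal (0.41421, 1.00000); octagon support 1.00000 vs apothem 1.5 → ∈ W
#4 (-3, 3, 3, -1): internal (-5.82843, -1.58579); octagon support 5.82843 vs apothem 1.5 → ∉ W
#5 (-1, -1, -1, 0): internal (-0.29289, 0.29289); octagon support 0.41421 vs apothem 1.5 → ∈ W
#6 (-1, 1, 1, 1): internal (-1.00000, 0.41421); octagon support 1.00000 vs apothem 1.5 → ∈ W
#7 (0, 1, -1, 0): internal (-0.70711, 1.70711); octagon support 1.70711 vs apothem 1.5 → ∉ W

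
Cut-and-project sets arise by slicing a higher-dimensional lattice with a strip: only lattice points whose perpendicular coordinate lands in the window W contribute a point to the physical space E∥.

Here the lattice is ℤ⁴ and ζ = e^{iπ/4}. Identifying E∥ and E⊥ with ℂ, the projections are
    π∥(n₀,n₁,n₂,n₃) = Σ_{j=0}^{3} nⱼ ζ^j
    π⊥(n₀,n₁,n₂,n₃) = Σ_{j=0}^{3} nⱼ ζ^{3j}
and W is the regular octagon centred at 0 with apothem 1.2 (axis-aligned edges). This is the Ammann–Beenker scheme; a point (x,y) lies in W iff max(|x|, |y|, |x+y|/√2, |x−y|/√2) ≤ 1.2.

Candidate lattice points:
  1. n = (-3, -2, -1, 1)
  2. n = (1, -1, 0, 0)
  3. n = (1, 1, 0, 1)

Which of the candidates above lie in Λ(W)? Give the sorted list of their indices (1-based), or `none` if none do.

With ζ = e^{iπ/4} the internal vectors are ζ^0,ζ^3,ζ^6,ζ^9.
#1 (-3, -2, -1, 1): internal (-0.87868, 0.29289); octagon support 0.87868 vs apothem 1.2 → ∈ W
#2 (1, -1, 0, 0): internal (1.70711, -0.70711); octagon support 1.70711 vs apothem 1.2 → ∉ W
#3 (1, 1, 0, 1): internal (1.00000, 1.41421); octagon support 1.70711 vs apothem 1.2 → ∉ W

1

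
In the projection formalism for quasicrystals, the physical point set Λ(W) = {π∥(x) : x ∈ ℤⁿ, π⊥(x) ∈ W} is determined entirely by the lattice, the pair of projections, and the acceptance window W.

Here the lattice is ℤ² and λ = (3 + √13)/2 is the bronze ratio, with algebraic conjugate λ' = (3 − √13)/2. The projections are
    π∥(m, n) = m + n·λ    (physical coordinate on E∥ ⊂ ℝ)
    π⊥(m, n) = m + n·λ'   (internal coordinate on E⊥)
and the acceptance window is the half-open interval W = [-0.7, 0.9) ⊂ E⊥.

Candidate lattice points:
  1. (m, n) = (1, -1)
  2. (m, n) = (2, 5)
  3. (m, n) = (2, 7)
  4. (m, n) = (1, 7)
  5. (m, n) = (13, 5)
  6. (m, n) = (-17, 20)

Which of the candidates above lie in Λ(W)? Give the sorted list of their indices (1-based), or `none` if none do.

2, 3

Compute λ' = (3−√13)/2 = -0.30278, so π⊥(m,n) = m -0.30278·n.
candidate 1: (m,n)=(1,-1) → π∥ = 1-1·λ ≈ -2.30278, π⊥ = 1-1·λ' ≈ 1.30278 ∉ [-0.7, 0.9) ⇒ out
candidate 2: (m,n)=(2,5) → π∥ = 2+5·λ ≈ 18.51388, π⊥ = 2+5·λ' ≈ 0.48612 ∈ [-0.7, 0.9) ⇒ IN Λ
candidate 3: (m,n)=(2,7) → π∥ = 2+7·λ ≈ 25.11943, π⊥ = 2+7·λ' ≈ -0.11943 ∈ [-0.7, 0.9) ⇒ IN Λ
candidate 4: (m,n)=(1,7) → π∥ = 1+7·λ ≈ 24.11943, π⊥ = 1+7·λ' ≈ -1.11943 ∉ [-0.7, 0.9) ⇒ out
candidate 5: (m,n)=(13,5) → π∥ = 13+5·λ ≈ 29.51388, π⊥ = 13+5·λ' ≈ 11.48612 ∉ [-0.7, 0.9) ⇒ out
candidate 6: (m,n)=(-17,20) → π∥ = -17+20·λ ≈ 49.05551, π⊥ = -17+20·λ' ≈ -23.05551 ∉ [-0.7, 0.9) ⇒ out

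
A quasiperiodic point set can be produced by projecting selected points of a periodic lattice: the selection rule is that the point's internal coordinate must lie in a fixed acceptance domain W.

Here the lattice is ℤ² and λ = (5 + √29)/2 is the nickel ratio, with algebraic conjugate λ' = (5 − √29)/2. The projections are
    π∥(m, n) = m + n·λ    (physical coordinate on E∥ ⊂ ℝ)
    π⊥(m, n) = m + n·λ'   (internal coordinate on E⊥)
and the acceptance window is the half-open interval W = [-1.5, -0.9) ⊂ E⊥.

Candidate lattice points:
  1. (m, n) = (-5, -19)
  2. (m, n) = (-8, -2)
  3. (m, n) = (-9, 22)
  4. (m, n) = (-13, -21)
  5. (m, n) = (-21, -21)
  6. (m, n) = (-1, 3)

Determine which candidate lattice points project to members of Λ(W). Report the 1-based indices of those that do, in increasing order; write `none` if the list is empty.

1

Compute λ' = (5−√29)/2 = -0.1926, so π⊥(m,n) = m -0.1926·n.
[1] lift (-5,-19): star map gives -1.3409; window check -1.5 ≤ -1.3409 < -0.9 is true → IN Λ
[2] lift (-8,-2): star map gives -7.6148; window check -1.5 ≤ -7.6148 < -0.9 is false → out
[3] lift (-9,22): star map gives -13.2368; window check -1.5 ≤ -13.2368 < -0.9 is false → out
[4] lift (-13,-21): star map gives -8.9558; window check -1.5 ≤ -8.9558 < -0.9 is false → out
[5] lift (-21,-21): star map gives -16.9558; window check -1.5 ≤ -16.9558 < -0.9 is false → out
[6] lift (-1,3): star map gives -1.5777; window check -1.5 ≤ -1.5777 < -0.9 is false → out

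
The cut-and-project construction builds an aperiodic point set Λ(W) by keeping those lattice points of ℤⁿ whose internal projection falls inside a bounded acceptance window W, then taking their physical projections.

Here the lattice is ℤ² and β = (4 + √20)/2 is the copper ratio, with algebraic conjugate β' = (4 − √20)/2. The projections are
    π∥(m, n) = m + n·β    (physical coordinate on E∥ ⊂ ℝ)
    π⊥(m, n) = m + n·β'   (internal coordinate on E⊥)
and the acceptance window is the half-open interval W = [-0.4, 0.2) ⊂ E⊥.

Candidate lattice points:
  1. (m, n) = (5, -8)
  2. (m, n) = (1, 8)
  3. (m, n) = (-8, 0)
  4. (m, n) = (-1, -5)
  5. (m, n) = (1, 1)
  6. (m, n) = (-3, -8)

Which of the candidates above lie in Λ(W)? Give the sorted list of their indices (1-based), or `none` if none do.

β' = (4−√20)/2 ≈ -0.23607.
[1] lift (5,-8): star map gives 6.88854; window check -0.4 ≤ 6.88854 < 0.2 is false → out
[2] lift (1,8): star map gives -0.88854; window check -0.4 ≤ -0.88854 < 0.2 is false → out
[3] lift (-8,0): star map gives -8.00000; window check -0.4 ≤ -8.00000 < 0.2 is false → out
[4] lift (-1,-5): star map gives 0.18034; window check -0.4 ≤ 0.18034 < 0.2 is true → IN Λ
[5] lift (1,1): star map gives 0.76393; window check -0.4 ≤ 0.76393 < 0.2 is false → out
[6] lift (-3,-8): star map gives -1.11146; window check -0.4 ≤ -1.11146 < 0.2 is false → out

4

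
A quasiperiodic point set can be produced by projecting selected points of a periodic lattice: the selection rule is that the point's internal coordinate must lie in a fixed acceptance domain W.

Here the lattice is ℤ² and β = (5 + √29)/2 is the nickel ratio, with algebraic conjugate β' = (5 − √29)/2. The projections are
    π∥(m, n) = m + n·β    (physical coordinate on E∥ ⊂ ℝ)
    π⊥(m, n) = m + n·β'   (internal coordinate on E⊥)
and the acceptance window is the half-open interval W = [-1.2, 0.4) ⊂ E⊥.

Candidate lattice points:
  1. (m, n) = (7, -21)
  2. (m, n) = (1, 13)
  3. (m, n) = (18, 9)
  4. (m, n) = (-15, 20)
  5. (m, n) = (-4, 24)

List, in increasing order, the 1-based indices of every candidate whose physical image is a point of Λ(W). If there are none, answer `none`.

none

Numerically β ≈ 5.19258 and β' = −1/β ≈ -0.19258.
[1] lift (7,-21): star map gives 11.04423; window check -1.2 ≤ 11.04423 < 0.4 is false → out
[2] lift (1,13): star map gives -1.50357; window check -1.2 ≤ -1.50357 < 0.4 is false → out
[3] lift (18,9): star map gives 16.26676; window check -1.2 ≤ 16.26676 < 0.4 is false → out
[4] lift (-15,20): star map gives -18.85165; window check -1.2 ≤ -18.85165 < 0.4 is false → out
[5] lift (-4,24): star map gives -8.62198; window check -1.2 ≤ -8.62198 < 0.4 is false → out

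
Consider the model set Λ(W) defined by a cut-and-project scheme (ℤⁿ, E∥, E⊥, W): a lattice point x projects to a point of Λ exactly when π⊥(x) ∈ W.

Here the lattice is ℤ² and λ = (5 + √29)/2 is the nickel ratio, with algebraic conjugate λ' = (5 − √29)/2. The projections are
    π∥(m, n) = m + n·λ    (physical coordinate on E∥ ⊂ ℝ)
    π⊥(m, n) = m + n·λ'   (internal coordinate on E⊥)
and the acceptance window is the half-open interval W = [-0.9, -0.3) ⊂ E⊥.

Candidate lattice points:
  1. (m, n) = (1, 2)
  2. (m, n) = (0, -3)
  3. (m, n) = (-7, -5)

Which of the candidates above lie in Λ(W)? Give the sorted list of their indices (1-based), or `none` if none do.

none

Numerically λ ≈ 5.192582 and λ' = −1/λ ≈ -0.192582.
#1 (1,2): internal coord 1 + (2)·λ' = +0.614835; +0.614835 ∉ [-0.9, -0.3) → out
#2 (0,-3): internal coord 0 + (-3)·λ' = +0.577747; +0.577747 ∉ [-0.9, -0.3) → out
#3 (-7,-5): internal coord -7 + (-5)·λ' = -6.037088; -6.037088 ∉ [-0.9, -0.3) → out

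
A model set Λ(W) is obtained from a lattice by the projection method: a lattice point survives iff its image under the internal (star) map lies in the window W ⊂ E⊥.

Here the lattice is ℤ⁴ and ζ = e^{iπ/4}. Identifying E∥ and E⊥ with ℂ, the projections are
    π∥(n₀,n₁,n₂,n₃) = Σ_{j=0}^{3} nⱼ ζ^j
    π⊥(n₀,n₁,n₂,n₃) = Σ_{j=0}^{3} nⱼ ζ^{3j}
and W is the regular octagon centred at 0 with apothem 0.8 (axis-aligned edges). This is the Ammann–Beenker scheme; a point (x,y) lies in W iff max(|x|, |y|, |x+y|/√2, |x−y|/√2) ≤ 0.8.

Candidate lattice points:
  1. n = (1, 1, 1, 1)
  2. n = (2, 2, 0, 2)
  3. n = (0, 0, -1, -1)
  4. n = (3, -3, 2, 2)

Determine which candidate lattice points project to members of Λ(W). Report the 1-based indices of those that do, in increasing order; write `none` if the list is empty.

π⊥(n) = n₀ + n₁ζ³ + n₂ζ⁶ + n₃ζ⁹ where ζ = e^{iπ/4}.
#1 (1, 1, 1, 1): internal (1.0000, 0.4142); octagon support 1.0000 vs apothem 0.8 → ∉ W
#2 (2, 2, 0, 2): internal (2.0000, 2.8284); octagon support 3.4142 vs apothem 0.8 → ∉ W
#3 (0, 0, -1, -1): internal (-0.7071, 0.2929); octagon support 0.7071 vs apothem 0.8 → ∈ W
#4 (3, -3, 2, 2): internal (6.5355, -2.7071); octagon support 6.5355 vs apothem 0.8 → ∉ W

3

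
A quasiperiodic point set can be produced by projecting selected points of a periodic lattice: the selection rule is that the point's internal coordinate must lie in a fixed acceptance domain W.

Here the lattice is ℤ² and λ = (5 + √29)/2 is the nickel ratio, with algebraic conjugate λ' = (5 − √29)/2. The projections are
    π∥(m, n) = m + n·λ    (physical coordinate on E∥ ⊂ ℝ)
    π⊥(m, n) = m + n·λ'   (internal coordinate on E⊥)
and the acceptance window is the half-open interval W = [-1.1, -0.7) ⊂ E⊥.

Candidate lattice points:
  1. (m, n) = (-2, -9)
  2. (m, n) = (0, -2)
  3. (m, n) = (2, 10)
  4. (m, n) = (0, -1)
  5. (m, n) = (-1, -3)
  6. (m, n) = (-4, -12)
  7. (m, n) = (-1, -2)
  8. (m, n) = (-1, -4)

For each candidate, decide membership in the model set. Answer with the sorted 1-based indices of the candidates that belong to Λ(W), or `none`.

none

Compute λ' = (5−√29)/2 = -0.1926, so π⊥(m,n) = m -0.1926·n.
candidate 1: (m,n)=(-2,-9) → π∥ = -2-9·λ ≈ -48.7332, π⊥ = -2-9·λ' ≈ -0.2668 ∉ [-1.1, -0.7) ⇒ out
candidate 2: (m,n)=(0,-2) → π∥ = 0-2·λ ≈ -10.3852, π⊥ = 0-2·λ' ≈ 0.3852 ∉ [-1.1, -0.7) ⇒ out
candidate 3: (m,n)=(2,10) → π∥ = 2+10·λ ≈ 53.9258, π⊥ = 2+10·λ' ≈ 0.0742 ∉ [-1.1, -0.7) ⇒ out
candidate 4: (m,n)=(0,-1) → π∥ = 0-1·λ ≈ -5.1926, π⊥ = 0-1·λ' ≈ 0.1926 ∉ [-1.1, -0.7) ⇒ out
candidate 5: (m,n)=(-1,-3) → π∥ = -1-3·λ ≈ -16.5777, π⊥ = -1-3·λ' ≈ -0.4223 ∉ [-1.1, -0.7) ⇒ out
candidate 6: (m,n)=(-4,-12) → π∥ = -4-12·λ ≈ -66.3110, π⊥ = -4-12·λ' ≈ -1.6890 ∉ [-1.1, -0.7) ⇒ out
candidate 7: (m,n)=(-1,-2) → π∥ = -1-2·λ ≈ -11.3852, π⊥ = -1-2·λ' ≈ -0.6148 ∉ [-1.1, -0.7) ⇒ out
candidate 8: (m,n)=(-1,-4) → π∥ = -1-4·λ ≈ -21.7703, π⊥ = -1-4·λ' ≈ -0.2297 ∉ [-1.1, -0.7) ⇒ out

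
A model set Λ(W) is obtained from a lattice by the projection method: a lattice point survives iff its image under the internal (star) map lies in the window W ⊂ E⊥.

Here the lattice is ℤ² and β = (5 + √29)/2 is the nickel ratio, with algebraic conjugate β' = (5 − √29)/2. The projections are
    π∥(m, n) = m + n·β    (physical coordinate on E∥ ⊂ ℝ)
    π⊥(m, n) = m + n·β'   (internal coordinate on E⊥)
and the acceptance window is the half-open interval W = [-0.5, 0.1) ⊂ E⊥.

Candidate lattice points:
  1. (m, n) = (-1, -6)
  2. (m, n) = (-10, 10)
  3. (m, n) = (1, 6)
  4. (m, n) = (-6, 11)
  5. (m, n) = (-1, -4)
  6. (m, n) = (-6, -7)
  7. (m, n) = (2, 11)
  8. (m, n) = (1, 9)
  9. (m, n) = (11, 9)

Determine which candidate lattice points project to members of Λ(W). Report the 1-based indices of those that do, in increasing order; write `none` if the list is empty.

3, 5, 7

Compute β' = (5−√29)/2 = -0.192582, so π⊥(m,n) = m -0.192582·n.
[1] lift (-1,-6): star map gives 0.155494; window check -0.5 ≤ 0.155494 < 0.1 is false → out
[2] lift (-10,10): star map gives -11.925824; window check -0.5 ≤ -11.925824 < 0.1 is false → out
[3] lift (1,6): star map gives -0.155494; window check -0.5 ≤ -0.155494 < 0.1 is true → IN Λ
[4] lift (-6,11): star map gives -8.118406; window check -0.5 ≤ -8.118406 < 0.1 is false → out
[5] lift (-1,-4): star map gives -0.229670; window check -0.5 ≤ -0.229670 < 0.1 is true → IN Λ
[6] lift (-6,-7): star map gives -4.651923; window check -0.5 ≤ -4.651923 < 0.1 is false → out
[7] lift (2,11): star map gives -0.118406; window check -0.5 ≤ -0.118406 < 0.1 is true → IN Λ
[8] lift (1,9): star map gives -0.733242; window check -0.5 ≤ -0.733242 < 0.1 is false → out
[9] lift (11,9): star map gives 9.266758; window check -0.5 ≤ 9.266758 < 0.1 is false → out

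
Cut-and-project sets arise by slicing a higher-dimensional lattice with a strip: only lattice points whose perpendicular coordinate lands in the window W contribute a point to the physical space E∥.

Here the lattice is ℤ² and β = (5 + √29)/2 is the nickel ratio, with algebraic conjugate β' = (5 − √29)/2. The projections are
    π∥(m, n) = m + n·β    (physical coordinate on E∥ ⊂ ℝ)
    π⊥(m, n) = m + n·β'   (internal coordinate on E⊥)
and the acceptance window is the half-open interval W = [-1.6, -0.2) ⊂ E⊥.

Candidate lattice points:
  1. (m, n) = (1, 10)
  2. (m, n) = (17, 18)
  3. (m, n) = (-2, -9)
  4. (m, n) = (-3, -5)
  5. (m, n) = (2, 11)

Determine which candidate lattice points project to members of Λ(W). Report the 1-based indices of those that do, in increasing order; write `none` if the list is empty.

1, 3

Numerically β ≈ 5.1926 and β' = −1/β ≈ -0.1926.
#1 (1,10): internal coord 1 + (10)·β' = -0.9258; -0.9258 ∈ [-1.6, -0.2) → IN Λ
#2 (17,18): internal coord 17 + (18)·β' = +13.5335; +13.5335 ∉ [-1.6, -0.2) → out
#3 (-2,-9): internal coord -2 + (-9)·β' = -0.2668; -0.2668 ∈ [-1.6, -0.2) → IN Λ
#4 (-3,-5): internal coord -3 + (-5)·β' = -2.0371; -2.0371 ∉ [-1.6, -0.2) → out
#5 (2,11): internal coord 2 + (11)·β' = -0.1184; -0.1184 ∉ [-1.6, -0.2) → out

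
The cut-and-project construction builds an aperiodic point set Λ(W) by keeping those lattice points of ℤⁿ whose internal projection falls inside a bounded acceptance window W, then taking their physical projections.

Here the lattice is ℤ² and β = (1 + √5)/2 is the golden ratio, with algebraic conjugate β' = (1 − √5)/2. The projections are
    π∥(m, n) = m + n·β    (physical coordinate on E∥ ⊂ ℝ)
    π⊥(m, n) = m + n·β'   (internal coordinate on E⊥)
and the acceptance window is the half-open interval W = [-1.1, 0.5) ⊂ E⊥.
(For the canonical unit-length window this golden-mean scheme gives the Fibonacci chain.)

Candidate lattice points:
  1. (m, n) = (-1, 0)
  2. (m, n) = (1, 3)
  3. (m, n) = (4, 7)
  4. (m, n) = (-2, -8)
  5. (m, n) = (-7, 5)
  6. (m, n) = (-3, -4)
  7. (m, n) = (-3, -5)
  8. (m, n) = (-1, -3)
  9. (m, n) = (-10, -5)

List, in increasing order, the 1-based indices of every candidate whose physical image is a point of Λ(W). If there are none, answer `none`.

Numerically β ≈ 1.6180 and β' = −1/β ≈ -0.6180.
#1 (-1,0): internal coord -1 + (0)·β' = -1.0000; -1.0000 ∈ [-1.1, 0.5) → IN Λ
#2 (1,3): internal coord 1 + (3)·β' = -0.8541; -0.8541 ∈ [-1.1, 0.5) → IN Λ
#3 (4,7): internal coord 4 + (7)·β' = -0.3262; -0.3262 ∈ [-1.1, 0.5) → IN Λ
#4 (-2,-8): internal coord -2 + (-8)·β' = +2.9443; +2.9443 ∉ [-1.1, 0.5) → out
#5 (-7,5): internal coord -7 + (5)·β' = -10.0902; -10.0902 ∉ [-1.1, 0.5) → out
#6 (-3,-4): internal coord -3 + (-4)·β' = -0.5279; -0.5279 ∈ [-1.1, 0.5) → IN Λ
#7 (-3,-5): internal coord -3 + (-5)·β' = +0.0902; +0.0902 ∈ [-1.1, 0.5) → IN Λ
#8 (-1,-3): internal coord -1 + (-3)·β' = +0.8541; +0.8541 ∉ [-1.1, 0.5) → out
#9 (-10,-5): internal coord -10 + (-5)·β' = -6.9098; -6.9098 ∉ [-1.1, 0.5) → out

1, 2, 3, 6, 7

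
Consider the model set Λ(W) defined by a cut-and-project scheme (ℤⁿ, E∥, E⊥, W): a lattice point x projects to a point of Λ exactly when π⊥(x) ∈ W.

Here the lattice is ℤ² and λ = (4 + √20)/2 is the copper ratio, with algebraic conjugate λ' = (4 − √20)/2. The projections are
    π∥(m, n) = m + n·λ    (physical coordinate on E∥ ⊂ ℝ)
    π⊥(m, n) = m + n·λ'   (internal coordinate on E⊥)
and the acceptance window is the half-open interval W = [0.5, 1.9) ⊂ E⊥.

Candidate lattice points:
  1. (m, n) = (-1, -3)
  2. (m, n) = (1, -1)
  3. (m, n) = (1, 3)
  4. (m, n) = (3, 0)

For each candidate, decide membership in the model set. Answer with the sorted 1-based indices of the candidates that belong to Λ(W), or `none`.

2

Compute λ' = (4−√20)/2 = -0.23607, so π⊥(m,n) = m -0.23607·n.
#1 (-1,-3): internal coord -1 + (-3)·λ' = -0.29180; -0.29180 ∉ [0.5, 1.9) → out
#2 (1,-1): internal coord 1 + (-1)·λ' = +1.23607; +1.23607 ∈ [0.5, 1.9) → IN Λ
#3 (1,3): internal coord 1 + (3)·λ' = +0.29180; +0.29180 ∉ [0.5, 1.9) → out
#4 (3,0): internal coord 3 + (0)·λ' = +3.00000; +3.00000 ∉ [0.5, 1.9) → out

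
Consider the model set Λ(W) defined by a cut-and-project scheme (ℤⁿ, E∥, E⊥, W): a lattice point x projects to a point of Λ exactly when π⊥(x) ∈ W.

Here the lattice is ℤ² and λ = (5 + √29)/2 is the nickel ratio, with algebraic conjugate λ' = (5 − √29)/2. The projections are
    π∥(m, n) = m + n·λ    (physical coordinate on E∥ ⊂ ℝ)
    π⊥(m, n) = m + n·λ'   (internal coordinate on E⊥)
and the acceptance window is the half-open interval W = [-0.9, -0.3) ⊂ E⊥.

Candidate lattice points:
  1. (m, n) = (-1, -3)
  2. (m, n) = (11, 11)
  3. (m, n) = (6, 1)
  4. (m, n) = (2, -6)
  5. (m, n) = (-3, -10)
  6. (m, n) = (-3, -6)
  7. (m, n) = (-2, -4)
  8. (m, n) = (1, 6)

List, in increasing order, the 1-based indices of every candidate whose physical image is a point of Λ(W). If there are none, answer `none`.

1

Compute λ' = (5−√29)/2 = -0.192582, so π⊥(m,n) = m -0.192582·n.
#1 (-1,-3): internal coord -1 + (-3)·λ' = -0.422253; -0.422253 ∈ [-0.9, -0.3) → IN Λ
#2 (11,11): internal coord 11 + (11)·λ' = +8.881594; +8.881594 ∉ [-0.9, -0.3) → out
#3 (6,1): internal coord 6 + (1)·λ' = +5.807418; +5.807418 ∉ [-0.9, -0.3) → out
#4 (2,-6): internal coord 2 + (-6)·λ' = +3.155494; +3.155494 ∉ [-0.9, -0.3) → out
#5 (-3,-10): internal coord -3 + (-10)·λ' = -1.074176; -1.074176 ∉ [-0.9, -0.3) → out
#6 (-3,-6): internal coord -3 + (-6)·λ' = -1.844506; -1.844506 ∉ [-0.9, -0.3) → out
#7 (-2,-4): internal coord -2 + (-4)·λ' = -1.229670; -1.229670 ∉ [-0.9, -0.3) → out
#8 (1,6): internal coord 1 + (6)·λ' = -0.155494; -0.155494 ∉ [-0.9, -0.3) → out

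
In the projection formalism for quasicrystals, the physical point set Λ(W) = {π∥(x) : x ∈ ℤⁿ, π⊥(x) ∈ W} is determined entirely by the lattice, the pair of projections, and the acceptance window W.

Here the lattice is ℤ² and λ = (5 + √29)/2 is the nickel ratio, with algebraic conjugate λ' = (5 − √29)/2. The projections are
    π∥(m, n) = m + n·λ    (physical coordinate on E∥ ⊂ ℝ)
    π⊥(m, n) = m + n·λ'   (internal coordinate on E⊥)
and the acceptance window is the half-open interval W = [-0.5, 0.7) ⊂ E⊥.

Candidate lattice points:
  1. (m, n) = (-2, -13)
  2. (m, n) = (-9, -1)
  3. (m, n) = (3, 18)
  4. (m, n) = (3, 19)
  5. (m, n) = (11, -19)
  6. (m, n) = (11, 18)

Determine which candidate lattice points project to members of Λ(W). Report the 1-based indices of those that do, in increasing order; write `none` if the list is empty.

Numerically λ ≈ 5.192582 and λ' = −1/λ ≈ -0.192582.
candidate 1: (m,n)=(-2,-13) → π∥ = -2-13·λ ≈ -69.503571, π⊥ = -2-13·λ' ≈ 0.503571 ∈ [-0.5, 0.7) ⇒ IN Λ
candidate 2: (m,n)=(-9,-1) → π∥ = -9-1·λ ≈ -14.192582, π⊥ = -9-1·λ' ≈ -8.807418 ∉ [-0.5, 0.7) ⇒ out
candidate 3: (m,n)=(3,18) → π∥ = 3+18·λ ≈ 96.466483, π⊥ = 3+18·λ' ≈ -0.466483 ∈ [-0.5, 0.7) ⇒ IN Λ
candidate 4: (m,n)=(3,19) → π∥ = 3+19·λ ≈ 101.659066, π⊥ = 3+19·λ' ≈ -0.659066 ∉ [-0.5, 0.7) ⇒ out
candidate 5: (m,n)=(11,-19) → π∥ = 11-19·λ ≈ -87.659066, π⊥ = 11-19·λ' ≈ 14.659066 ∉ [-0.5, 0.7) ⇒ out
candidate 6: (m,n)=(11,18) → π∥ = 11+18·λ ≈ 104.466483, π⊥ = 11+18·λ' ≈ 7.533517 ∉ [-0.5, 0.7) ⇒ out

1, 3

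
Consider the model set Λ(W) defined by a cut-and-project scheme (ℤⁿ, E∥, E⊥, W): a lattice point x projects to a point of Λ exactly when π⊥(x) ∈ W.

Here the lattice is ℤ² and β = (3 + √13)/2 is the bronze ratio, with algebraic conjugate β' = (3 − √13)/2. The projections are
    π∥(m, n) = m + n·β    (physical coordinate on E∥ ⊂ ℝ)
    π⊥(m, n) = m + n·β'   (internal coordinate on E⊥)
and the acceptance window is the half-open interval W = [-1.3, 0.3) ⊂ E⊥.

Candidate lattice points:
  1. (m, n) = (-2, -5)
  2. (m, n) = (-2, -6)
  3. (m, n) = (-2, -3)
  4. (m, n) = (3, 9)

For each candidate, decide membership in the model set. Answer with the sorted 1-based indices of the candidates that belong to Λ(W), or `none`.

β' = (3−√13)/2 ≈ -0.3028.
[1] lift (-2,-5): star map gives -0.4861; window check -1.3 ≤ -0.4861 < 0.3 is true → IN Λ
[2] lift (-2,-6): star map gives -0.1833; window check -1.3 ≤ -0.1833 < 0.3 is true → IN Λ
[3] lift (-2,-3): star map gives -1.0917; window check -1.3 ≤ -1.0917 < 0.3 is true → IN Λ
[4] lift (3,9): star map gives 0.2750; window check -1.3 ≤ 0.2750 < 0.3 is true → IN Λ

1, 2, 3, 4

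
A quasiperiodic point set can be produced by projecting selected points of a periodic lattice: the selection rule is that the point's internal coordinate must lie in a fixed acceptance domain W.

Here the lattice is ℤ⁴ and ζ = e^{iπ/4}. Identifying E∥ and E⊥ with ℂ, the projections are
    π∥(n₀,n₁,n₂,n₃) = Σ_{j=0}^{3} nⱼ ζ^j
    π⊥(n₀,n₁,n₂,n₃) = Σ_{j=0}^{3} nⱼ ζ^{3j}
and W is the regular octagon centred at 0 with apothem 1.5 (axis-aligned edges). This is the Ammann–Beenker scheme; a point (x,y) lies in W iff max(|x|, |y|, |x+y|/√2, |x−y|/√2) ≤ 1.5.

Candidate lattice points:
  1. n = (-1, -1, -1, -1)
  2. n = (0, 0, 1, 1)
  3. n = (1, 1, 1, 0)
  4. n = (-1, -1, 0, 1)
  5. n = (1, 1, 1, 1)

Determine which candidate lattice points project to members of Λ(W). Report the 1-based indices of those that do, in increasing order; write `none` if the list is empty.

1, 2, 3, 4, 5

π⊥(n) = n₀ + n₁ζ³ + n₂ζ⁶ + n₃ζ⁹ where ζ = e^{iπ/4}.
candidate 1: n = (-1, -1, -1, -1) → π⊥ ≈ (-1.0000, -0.4142); max(|x|,|y|,|x±y|/√2) = 1.0000 ≤ 1.5 ⇒ ∈ W
candidate 2: n = (0, 0, 1, 1) → π⊥ ≈ (+0.7071, -0.2929); max(|x|,|y|,|x±y|/√2) = 0.7071 ≤ 1.5 ⇒ ∈ W
candidate 3: n = (1, 1, 1, 0) → π⊥ ≈ (+0.2929, -0.2929); max(|x|,|y|,|x±y|/√2) = 0.4142 ≤ 1.5 ⇒ ∈ W
candidate 4: n = (-1, -1, 0, 1) → π⊥ ≈ (+0.4142, +0.0000); max(|x|,|y|,|x±y|/√2) = 0.4142 ≤ 1.5 ⇒ ∈ W
candidate 5: n = (1, 1, 1, 1) → π⊥ ≈ (+1.0000, +0.4142); max(|x|,|y|,|x±y|/√2) = 1.0000 ≤ 1.5 ⇒ ∈ W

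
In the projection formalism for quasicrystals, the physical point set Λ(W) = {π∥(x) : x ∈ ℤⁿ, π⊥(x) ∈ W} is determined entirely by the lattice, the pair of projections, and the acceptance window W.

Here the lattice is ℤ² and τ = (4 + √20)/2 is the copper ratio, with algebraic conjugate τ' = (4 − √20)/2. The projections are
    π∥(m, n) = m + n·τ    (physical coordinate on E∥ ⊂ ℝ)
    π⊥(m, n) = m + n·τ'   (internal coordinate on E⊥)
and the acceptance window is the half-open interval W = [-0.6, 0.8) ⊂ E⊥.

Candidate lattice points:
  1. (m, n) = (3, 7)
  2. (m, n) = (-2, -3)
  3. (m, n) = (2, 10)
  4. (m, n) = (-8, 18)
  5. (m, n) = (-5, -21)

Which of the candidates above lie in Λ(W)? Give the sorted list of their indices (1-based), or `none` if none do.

3, 5

Compute τ' = (4−√20)/2 = -0.23607, so π⊥(m,n) = m -0.23607·n.
#1 (3,7): internal coord 3 + (7)·τ' = +1.34752; +1.34752 ∉ [-0.6, 0.8) → out
#2 (-2,-3): internal coord -2 + (-3)·τ' = -1.29180; -1.29180 ∉ [-0.6, 0.8) → out
#3 (2,10): internal coord 2 + (10)·τ' = -0.36068; -0.36068 ∈ [-0.6, 0.8) → IN Λ
#4 (-8,18): internal coord -8 + (18)·τ' = -12.24922; -12.24922 ∉ [-0.6, 0.8) → out
#5 (-5,-21): internal coord -5 + (-21)·τ' = -0.04257; -0.04257 ∈ [-0.6, 0.8) → IN Λ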